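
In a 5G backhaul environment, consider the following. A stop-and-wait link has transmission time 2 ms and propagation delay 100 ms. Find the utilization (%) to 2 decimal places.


Given: Ttrans = 2 ms, Tprop = 100 ms
RTT = 2 * Tprop = 2 * 100 = 200 ms
U = Ttrans / (Ttrans + RTT)
U = 2 / (2 + 200)
U = 2 / 202 = 0.009901
U% = 0.99%

0.99


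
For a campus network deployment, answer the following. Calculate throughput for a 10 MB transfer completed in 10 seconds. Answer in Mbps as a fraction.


Given: file = 10 MB, time = 10 s
File in Mb = 10 * 8 = 80 Mb
Throughput = 80 / 10 Mbps
Throughput = 8 Mbps

8


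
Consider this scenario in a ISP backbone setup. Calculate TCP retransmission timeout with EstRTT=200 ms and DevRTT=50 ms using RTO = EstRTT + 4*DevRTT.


Given: EstRTT = 200 ms, DevRTT = 50 ms
Timeout = EstRTT + 4 * DevRTT
4 * DevRTT = 4 * 50 = 200
Timeout = 200 + 200 = 400 ms

400


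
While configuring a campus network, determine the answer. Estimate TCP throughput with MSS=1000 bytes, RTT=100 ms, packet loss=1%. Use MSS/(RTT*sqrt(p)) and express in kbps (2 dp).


Given: MSS = 1000 bytes, RTT = 100 ms, loss = 1%
RTT in seconds = 100 / 1000 = 0.1
Loss rate = 1% = 0.01
sqrt(loss) = sqrt(0.01) = 0.1
Throughput (bytes/s) = 1000 / (0.1 * 0.1) = 100000.0000
Throughput (kbps) = 100000.0000 * 8 / 1000 = 800.000000 -> 800.00 kbps (2 dp)

800.00


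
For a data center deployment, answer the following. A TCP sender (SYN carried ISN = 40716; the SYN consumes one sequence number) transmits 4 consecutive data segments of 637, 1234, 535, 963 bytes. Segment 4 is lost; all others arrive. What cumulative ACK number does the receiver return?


SYN uses sequence number 40716; first data byte = ISN + 1 = 40717.
Segment 1: SEQ = 40717, len = 637 B, covers [40717, 41353]
Segment 2: SEQ = 41354, len = 1234 B, covers [41354, 42587]
Segment 3: SEQ = 42588, len = 535 B, covers [42588, 43122]
Segment 4: SEQ = 43123, len = 963 B, covers [43123, 44085] [LOST]
In-order data received: bytes [40717, 43122] (segments 1..3).
Segment 4 missing -> gap begins at byte 43123.
Cumulative ACK = next expected in-order byte = 40717 + 637 + 1234 + 535 = 43123

43123


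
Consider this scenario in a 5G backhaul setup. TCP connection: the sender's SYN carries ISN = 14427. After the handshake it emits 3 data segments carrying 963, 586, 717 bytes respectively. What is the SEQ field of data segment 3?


The SYN occupies sequence number ISN = 14427, so the first data byte is ISN + 1 = 14428.
SEQ of data segment i = (ISN + 1) + sum of payload sizes of segments 1..i-1.
Segment 1: SEQ = 14428, payload = 963 bytes
Segment 2: SEQ = 15391, payload = 586 bytes
Segment 3: SEQ = 15977, payload = 717 bytes
SEQ of segment 3 = 14428 + 963 + 586 = 15977

15977


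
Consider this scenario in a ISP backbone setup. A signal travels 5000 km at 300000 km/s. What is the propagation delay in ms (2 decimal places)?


Given: distance = 5000 km, speed = 300000 km/s
Delay = distance / speed = 5000 / 300000 seconds
Delay in ms = 5000 * 1000 / 300000
Delay = 16.6667 ms
Rounded to 2 dp = 16.67 ms

16.67


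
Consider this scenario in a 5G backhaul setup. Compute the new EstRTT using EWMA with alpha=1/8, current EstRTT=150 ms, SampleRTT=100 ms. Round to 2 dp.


Given: EstRTT = 150 ms, SampleRTT = 100 ms, alpha = 1/8
New EstRTT = (1 - alpha) * EstRTT + alpha * SampleRTT
(7/8) * 150 = 131.25
(1/8) * 100 = 12.5
New EstRTT = 131.25 + 12.5 = 143.75 ms -> 143.75 ms (2 dp)

143.75


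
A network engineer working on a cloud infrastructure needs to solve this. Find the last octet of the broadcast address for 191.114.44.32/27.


Given: IP = 191.114.44.32, prefix = /27
Host bits = 32 - 27 = 5
Network last octet = 32 AND mask = 32
Host part size = 2^5 - 1 = 31
Broadcast last octet = 32 OR 31 = 63

63


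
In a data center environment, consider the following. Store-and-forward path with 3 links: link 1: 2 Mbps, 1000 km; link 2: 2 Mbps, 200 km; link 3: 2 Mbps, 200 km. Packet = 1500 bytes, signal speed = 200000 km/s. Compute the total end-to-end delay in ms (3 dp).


Packet = 1500 bytes = 12000 bits. Store-and-forward: sum (t_trans + t_prop) per link.
Link 1: t_trans = 12000/(2*10^6) s = 6.0000 ms; t_prop = 1000/200000 s = 5.0000 ms; subtotal = 11.0000 ms
Link 2: t_trans = 12000/(2*10^6) s = 6.0000 ms; t_prop = 200/200000 s = 1.0000 ms; subtotal = 7.0000 ms
Link 3: t_trans = 12000/(2*10^6) s = 6.0000 ms; t_prop = 200/200000 s = 1.0000 ms; subtotal = 7.0000 ms
End-to-end = 11.0000 + 7.0000 + 7.0000 = 25.0000 ms -> 25.000 ms (3 dp)

25.000


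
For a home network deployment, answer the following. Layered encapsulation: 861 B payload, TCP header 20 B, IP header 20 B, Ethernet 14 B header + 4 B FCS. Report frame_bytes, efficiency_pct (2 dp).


TCP segment = 861 + 20 = 881 B
IP packet = 881 + 20 = 901 B
Ethernet frame = 901 + 14 + 4 = 919 B
Efficiency = app / frame = 861 / 919 = 0.936888 = 93.6888% -> 93.69% (2 dp)

919, 93.69


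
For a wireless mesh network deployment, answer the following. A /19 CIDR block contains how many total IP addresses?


Given: CIDR prefix /19
Host bits = 32 - 19 = 13
Total addresses = 2^13 = 8192

8192


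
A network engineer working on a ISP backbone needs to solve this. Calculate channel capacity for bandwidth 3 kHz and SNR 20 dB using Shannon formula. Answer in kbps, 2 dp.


Given: B = 3 kHz, SNR = 20 dB
SNR linear = 10^(20/10) = 100
1 + SNR = 101
log2(101) = 6.6582114828
C = 3 * 1000 * 6.6582114828 = 19974.6344 bps
C = 19.974634 kbps -> 19.97 kbps (2 dp)

19.97


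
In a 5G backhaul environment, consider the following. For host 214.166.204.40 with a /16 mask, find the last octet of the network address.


Given: IP = 214.166.204.40, prefix = /16
Subnet mask = 255.255.0.0
Last octet of IP: 40
Last octet of mask: 0
Network last octet = 40 AND 0 = 0

0


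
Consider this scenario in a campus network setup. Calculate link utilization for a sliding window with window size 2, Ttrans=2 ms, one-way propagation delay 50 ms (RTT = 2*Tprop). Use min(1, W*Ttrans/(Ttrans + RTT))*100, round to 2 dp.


Given: W = 2, Ttrans = 2 ms, RTT = 100 ms (= 2 * Tprop, Tprop = 50 ms)
Cycle time = Ttrans + RTT = 2 + 100 = 102 ms (first packet sent until its ACK returns)
W * Ttrans = 2 * 2 = 4 ms of sending per cycle
W * Ttrans / (Ttrans + RTT) = 4 / 102 = 0.039216
U = min(1, 0.039216) = 0.039216
U% = 3.92%

3.92


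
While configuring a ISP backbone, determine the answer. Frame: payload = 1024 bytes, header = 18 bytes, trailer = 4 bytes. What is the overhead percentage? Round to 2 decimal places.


Given: payload = 1024 B, header = 18 B, trailer = 4 B
Overhead bytes = header + trailer = 18 + 4 = 22
Total frame = payload + overhead = 1024 + 22 = 1046
Overhead % = 22 / 1046 * 100 = 2.1033% -> 2.10% (2 dp)

2.10


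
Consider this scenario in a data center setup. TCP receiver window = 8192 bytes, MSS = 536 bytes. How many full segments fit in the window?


Given: RWND = 8192 bytes, MSS = 536 bytes
Full segments = floor(RWND / MSS)
Full segments = floor(8192 / 536)
Full segments = floor(15.2836) = 15

15


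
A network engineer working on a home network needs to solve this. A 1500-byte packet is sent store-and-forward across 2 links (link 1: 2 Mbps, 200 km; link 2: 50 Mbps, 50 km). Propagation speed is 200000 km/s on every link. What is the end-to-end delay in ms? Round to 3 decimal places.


Packet = 1500 bytes = 12000 bits. Store-and-forward: sum (t_trans + t_prop) per link.
Link 1: t_trans = 12000/(2*10^6) s = 6.0000 ms; t_prop = 200/200000 s = 1.0000 ms; subtotal = 7.0000 ms
Link 2: t_trans = 12000/(50*10^6) s = 0.2400 ms; t_prop = 50/200000 s = 0.2500 ms; subtotal = 0.4900 ms
End-to-end = 7.0000 + 0.4900 = 7.4900 ms -> 7.490 ms (3 dp)

7.490


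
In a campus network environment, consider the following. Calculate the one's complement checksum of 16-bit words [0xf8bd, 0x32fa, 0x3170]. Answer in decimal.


Given words: [0xf8bd, 0x32fa, 0x3170]
Step 1: Sum all words
Raw sum = 63677 + 13050 + 12656 = 89383
Step 2: Fold carry: (23847 + 1) = 23848
One's complement = ~23848 & 0xFFFF = 41687

41687


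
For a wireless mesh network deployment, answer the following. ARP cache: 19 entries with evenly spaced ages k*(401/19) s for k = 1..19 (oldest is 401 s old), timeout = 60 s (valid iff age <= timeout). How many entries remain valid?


Ages are k * 401/19 s for k = 1..19 (spacing = 21.1053 s).
Entry k is valid iff k * 401/19 <= 60 iff k <= 19 * 60 / 401 = 2.8429
n_valid = floor(2.8429) = 2
(n_stale = 19 - 2 = 17)

2


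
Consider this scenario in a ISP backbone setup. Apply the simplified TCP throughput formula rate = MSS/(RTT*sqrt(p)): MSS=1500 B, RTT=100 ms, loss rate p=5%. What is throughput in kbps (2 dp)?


Given: MSS = 1500 bytes, RTT = 100 ms, loss = 5%
RTT in seconds = 100 / 1000 = 0.1
Loss rate = 5% = 0.05
sqrt(loss) = sqrt(0.05) = 0.223606797750
Throughput (bytes/s) = 1500 / (0.1 * 0.223606797750) = 67082.0393
Throughput (kbps) = 67082.0393 * 8 / 1000 = 536.656315 -> 536.66 kbps (2 dp)

536.66


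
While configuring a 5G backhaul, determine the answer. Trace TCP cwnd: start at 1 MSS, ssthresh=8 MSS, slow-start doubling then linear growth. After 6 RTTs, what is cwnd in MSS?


RTT 0: cwnd = 1 MSS (initial)
RTT 1: cwnd = 2 MSS (slow start, doubled)
RTT 2: cwnd = 4 MSS (slow start, doubled)
RTT 3: cwnd = 8 MSS (slow start, doubled)
RTT 4: cwnd = 9 MSS (congestion avoidance, +1)
RTT 5: cwnd = 10 MSS (congestion avoidance, +1)
RTT 6: cwnd = 11 MSS (congestion avoidance, +1)

11


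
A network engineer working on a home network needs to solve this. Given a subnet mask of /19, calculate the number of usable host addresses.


Given: subnet mask /19
Host bits = 32 - 19 = 13
Total addresses = 2^13 = 8192
Usable hosts = 8192 - 2 (network + broadcast) = 8190

8190


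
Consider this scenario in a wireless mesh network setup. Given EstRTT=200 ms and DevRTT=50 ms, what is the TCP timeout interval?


Given: EstRTT = 200 ms, DevRTT = 50 ms
Timeout = EstRTT + 4 * DevRTT
4 * DevRTT = 4 * 50 = 200
Timeout = 200 + 200 = 400 ms

400


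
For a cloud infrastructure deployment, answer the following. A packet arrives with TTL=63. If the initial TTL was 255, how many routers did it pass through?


Given: initial TTL = 255, received TTL = 63
Hops = initial TTL - received TTL
Hops = 255 - 63 = 192

192


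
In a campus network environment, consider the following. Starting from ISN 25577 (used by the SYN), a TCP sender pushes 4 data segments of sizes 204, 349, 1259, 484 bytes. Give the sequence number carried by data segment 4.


The SYN occupies sequence number ISN = 25577, so the first data byte is ISN + 1 = 25578.
SEQ of data segment i = (ISN + 1) + sum of payload sizes of segments 1..i-1.
Segment 1: SEQ = 25578, payload = 204 bytes
Segment 2: SEQ = 25782, payload = 349 bytes
Segment 3: SEQ = 26131, payload = 1259 bytes
Segment 4: SEQ = 27390, payload = 484 bytes
SEQ of segment 4 = 25578 + 204 + 349 + 1259 = 27390

27390


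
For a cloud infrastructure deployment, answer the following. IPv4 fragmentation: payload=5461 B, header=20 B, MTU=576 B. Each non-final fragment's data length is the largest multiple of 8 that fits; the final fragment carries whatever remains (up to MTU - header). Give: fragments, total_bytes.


Max data per non-final fragment = floor((MTU - header)/8)*8 = floor((576 - 20)/8)*8 = floor(556/8)*8 = 552 B
Final fragment needs no 8-byte alignment: it can carry up to MTU - header = 556 B
Non-final fragments needed = ceil((payload - 556) / 552) = ceil(4905/552) = ceil(8.8859) = 9
Number of fragments = 9 + 1 = 10
Fragment sizes (data): 9 * 552 B + 493 B (last, 493 <= 556 OK)
Total bytes sent = payload + n_frags * header = 5461 + 10*20 = 5461 + 200 = 5661 B

10, 5661


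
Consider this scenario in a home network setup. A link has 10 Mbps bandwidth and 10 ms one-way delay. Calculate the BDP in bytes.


Given: bandwidth = 10 Mbps, delay = 10 ms
BDP in bits = 10 * 10^6 * 10 / 1000
BDP in bits = 100000
BDP in bytes = 100000 / 8 = 12500

12500


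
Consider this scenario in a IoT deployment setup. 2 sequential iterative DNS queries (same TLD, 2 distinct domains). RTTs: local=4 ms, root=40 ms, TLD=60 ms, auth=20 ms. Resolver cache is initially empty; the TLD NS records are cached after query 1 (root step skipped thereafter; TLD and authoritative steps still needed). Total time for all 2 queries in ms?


Lookup 1 (cold cache): local + root + TLD + auth = 4 + 40 + 60 + 20 = 124 ms
Lookups 2..2 (TLD NS cached -> skip root; new domain -> still ask TLD and auth): local + TLD + auth = 4 + 60 + 20 = 84 ms each
Remaining 1 lookups: 1 * 84 = 84 ms
Total = 124 + 84 = 208 ms

208


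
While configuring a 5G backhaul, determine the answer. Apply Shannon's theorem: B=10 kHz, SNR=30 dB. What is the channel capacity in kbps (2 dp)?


Given: B = 10 kHz, SNR = 30 dB
SNR linear = 10^(30/10) = 1000
1 + SNR = 1001
log2(1001) = 9.9672262588
C = 10 * 1000 * 9.9672262588 = 99672.2626 bps
C = 99.672263 kbps -> 99.67 kbps (2 dp)

99.67


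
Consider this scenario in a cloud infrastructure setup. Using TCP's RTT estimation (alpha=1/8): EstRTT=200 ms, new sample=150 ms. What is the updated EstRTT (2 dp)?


Given: EstRTT = 200 ms, SampleRTT = 150 ms, alpha = 1/8
New EstRTT = (1 - alpha) * EstRTT + alpha * SampleRTT
(7/8) * 200 = 175
(1/8) * 150 = 18.75
New EstRTT = 175 + 18.75 = 193.75 ms -> 193.75 ms (2 dp)

193.75


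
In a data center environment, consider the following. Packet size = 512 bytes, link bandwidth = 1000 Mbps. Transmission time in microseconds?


Given: packet = 512 bytes, bandwidth = 1000 Mbps
Packet in bits = 512 * 8 = 4096 bits
Bandwidth = 1000 * 10^6 = 1000000000 bps
Time = 4096 / 1000000000 seconds
Time in us = 4096 * 10^6 / 1000000000 = 4.096

4.096


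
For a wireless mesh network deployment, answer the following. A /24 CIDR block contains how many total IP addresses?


Given: CIDR prefix /24
Host bits = 32 - 24 = 8
Total addresses = 2^8 = 256

256


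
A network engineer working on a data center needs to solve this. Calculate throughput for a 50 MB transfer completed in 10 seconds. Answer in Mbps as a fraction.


Given: file = 50 MB, time = 10 s
File in Mb = 50 * 8 = 400 Mb
Throughput = 400 / 10 Mbps
Throughput = 40 Mbps

40


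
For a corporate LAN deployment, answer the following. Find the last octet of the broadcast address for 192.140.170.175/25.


Given: IP = 192.140.170.175, prefix = /25
Host bits = 32 - 25 = 7
Network last octet = 175 AND mask = 128
Host part size = 2^7 - 1 = 127
Broadcast last octet = 128 OR 127 = 255

255


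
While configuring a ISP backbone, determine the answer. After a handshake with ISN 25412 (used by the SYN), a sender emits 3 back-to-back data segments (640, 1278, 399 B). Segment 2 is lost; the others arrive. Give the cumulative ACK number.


SYN uses sequence number 25412; first data byte = ISN + 1 = 25413.
Segment 1: SEQ = 25413, len = 640 B, covers [25413, 26052]
Segment 2: SEQ = 26053, len = 1278 B, covers [26053, 27330] [LOST]
Segment 3: SEQ = 27331, len = 399 B, covers [27331, 27729]
In-order data received: bytes [25413, 26052] (segments 1..1).
Segment 2 missing -> gap begins at byte 26053; later segments buffered out of order.
Cumulative ACK = next expected in-order byte = 25413 + 640 = 26053

26053


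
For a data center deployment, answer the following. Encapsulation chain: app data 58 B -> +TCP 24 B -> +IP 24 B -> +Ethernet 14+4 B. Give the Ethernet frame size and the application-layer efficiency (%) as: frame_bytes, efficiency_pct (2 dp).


TCP segment = 58 + 24 = 82 B
IP packet = 82 + 24 = 106 B
Ethernet frame = 106 + 14 + 4 = 124 B
Efficiency = app / frame = 58 / 124 = 0.467742 = 46.7742% -> 46.77% (2 dp)

124, 46.77


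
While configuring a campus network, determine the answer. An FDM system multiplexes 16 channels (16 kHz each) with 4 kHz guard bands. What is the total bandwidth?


Given: 16 channels, 16 kHz each, guard = 4 kHz
Channel bandwidth = 16 * 16 = 256 kHz
Guard bands = 15 gaps * 4 kHz = 60 kHz
Total = 256 + 60 = 316 kHz

316


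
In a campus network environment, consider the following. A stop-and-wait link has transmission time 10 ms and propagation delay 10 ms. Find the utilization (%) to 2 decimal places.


Given: Ttrans = 10 ms, Tprop = 10 ms
RTT = 2 * Tprop = 2 * 10 = 20 ms
U = Ttrans / (Ttrans + RTT)
U = 10 / (10 + 20)
U = 10 / 30 = 0.333333
U% = 33.33%

33.33


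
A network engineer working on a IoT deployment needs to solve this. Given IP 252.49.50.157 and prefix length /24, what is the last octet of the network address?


Given: IP = 252.49.50.157, prefix = /24
Subnet mask = 255.255.255.0
Last octet of IP: 157
Last octet of mask: 0
Network last octet = 157 AND 0 = 0

0


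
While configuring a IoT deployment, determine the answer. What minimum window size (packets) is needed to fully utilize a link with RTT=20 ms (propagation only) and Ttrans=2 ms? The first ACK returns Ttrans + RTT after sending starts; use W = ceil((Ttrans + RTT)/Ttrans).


Given: Ttrans = 2 ms, RTT = 20 ms (= 2 * Tprop, Tprop = 10 ms)
Time until first ACK returns = Ttrans + RTT = 2 + 20 = 22 ms
Need W * Ttrans >= Ttrans + RTT  ->  W >= (Ttrans + RTT) / Ttrans
(Ttrans + RTT) / Ttrans = 22 / 2 = 11
W_min = ceil(11) = 11

11


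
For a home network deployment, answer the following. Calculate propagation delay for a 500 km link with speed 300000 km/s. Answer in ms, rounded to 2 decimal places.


Given: distance = 500 km, speed = 300000 km/s
Delay = distance / speed = 500 / 300000 seconds
Delay in ms = 500 * 1000 / 300000
Delay = 1.6667 ms
Rounded to 2 dp = 1.67 ms

1.67


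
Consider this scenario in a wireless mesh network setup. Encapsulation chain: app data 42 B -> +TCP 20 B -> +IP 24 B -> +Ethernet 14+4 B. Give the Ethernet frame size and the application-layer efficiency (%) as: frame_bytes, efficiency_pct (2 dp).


TCP segment = 42 + 20 = 62 B
IP packet = 62 + 24 = 86 B
Ethernet frame = 86 + 14 + 4 = 104 B
Efficiency = app / frame = 42 / 104 = 0.403846 = 40.3846% -> 40.38% (2 dp)

104, 40.38


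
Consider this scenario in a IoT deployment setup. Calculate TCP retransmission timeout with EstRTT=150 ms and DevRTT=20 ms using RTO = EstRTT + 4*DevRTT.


Given: EstRTT = 150 ms, DevRTT = 20 ms
Timeout = EstRTT + 4 * DevRTT
4 * DevRTT = 4 * 20 = 80
Timeout = 150 + 80 = 230 ms

230


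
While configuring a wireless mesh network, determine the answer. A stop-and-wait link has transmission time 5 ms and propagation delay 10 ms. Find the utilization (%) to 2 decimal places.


Given: Ttrans = 5 ms, Tprop = 10 ms
RTT = 2 * Tprop = 2 * 10 = 20 ms
U = Ttrans / (Ttrans + RTT)
U = 5 / (5 + 20)
U = 5 / 25 = 0.2
U% = 20.00%

20.00


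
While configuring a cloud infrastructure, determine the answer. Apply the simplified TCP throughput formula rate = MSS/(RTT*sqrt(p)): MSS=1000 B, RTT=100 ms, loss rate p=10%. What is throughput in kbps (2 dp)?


Given: MSS = 1000 bytes, RTT = 100 ms, loss = 10%
RTT in seconds = 100 / 1000 = 0.1
Loss rate = 10% = 0.1
sqrt(loss) = sqrt(0.1) = 0.316227766017
Throughput (bytes/s) = 1000 / (0.1 * 0.316227766017) = 31622.7766
Throughput (kbps) = 31622.7766 * 8 / 1000 = 252.982213 -> 252.98 kbps (2 dp)

252.98


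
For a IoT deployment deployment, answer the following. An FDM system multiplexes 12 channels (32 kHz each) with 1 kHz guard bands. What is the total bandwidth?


Given: 12 channels, 32 kHz each, guard = 1 kHz
Channel bandwidth = 12 * 32 = 384 kHz
Guard bands = 11 gaps * 1 kHz = 11 kHz
Total = 384 + 11 = 395 kHz

395


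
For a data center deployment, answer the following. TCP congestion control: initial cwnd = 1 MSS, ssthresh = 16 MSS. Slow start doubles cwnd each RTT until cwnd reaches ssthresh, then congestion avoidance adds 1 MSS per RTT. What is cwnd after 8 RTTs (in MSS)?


RTT 0: cwnd = 1 MSS (initial)
RTT 1: cwnd = 2 MSS (slow start, doubled)
RTT 2: cwnd = 4 MSS (slow start, doubled)
RTT 3: cwnd = 8 MSS (slow start, doubled)
RTT 4: cwnd = 16 MSS (slow start, doubled)
RTT 5: cwnd = 17 MSS (congestion avoidance, +1)
RTT 6: cwnd = 18 MSS (congestion avoidance, +1)
RTT 7: cwnd = 19 MSS (congestion avoidance, +1)
RTT 8: cwnd = 20 MSS (congestion avoidance, +1)

20


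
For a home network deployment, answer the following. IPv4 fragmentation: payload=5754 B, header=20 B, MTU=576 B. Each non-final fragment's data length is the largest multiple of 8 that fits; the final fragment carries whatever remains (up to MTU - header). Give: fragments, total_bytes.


Max data per non-final fragment = floor((MTU - header)/8)*8 = floor((576 - 20)/8)*8 = floor(556/8)*8 = 552 B
Final fragment needs no 8-byte alignment: it can carry up to MTU - header = 556 B
Non-final fragments needed = ceil((payload - 556) / 552) = ceil(5198/552) = ceil(9.4167) = 10
Number of fragments = 10 + 1 = 11
Fragment sizes (data): 10 * 552 B + 234 B (last, 234 <= 556 OK)
Total bytes sent = payload + n_frags * header = 5754 + 11*20 = 5754 + 220 = 5974 B

11, 5974


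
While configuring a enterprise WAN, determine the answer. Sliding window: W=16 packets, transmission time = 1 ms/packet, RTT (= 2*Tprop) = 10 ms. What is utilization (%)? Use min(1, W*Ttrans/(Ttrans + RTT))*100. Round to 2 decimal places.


Given: W = 16, Ttrans = 1 ms, RTT = 10 ms (= 2 * Tprop, Tprop = 5 ms)
Cycle time = Ttrans + RTT = 1 + 10 = 11 ms (first packet sent until its ACK returns)
W * Ttrans = 16 * 1 = 16 ms of sending per cycle
W * Ttrans / (Ttrans + RTT) = 16 / 11 = 1.454545
U = min(1, 1.454545) = 1.000000
U% = 100.00%

100.00


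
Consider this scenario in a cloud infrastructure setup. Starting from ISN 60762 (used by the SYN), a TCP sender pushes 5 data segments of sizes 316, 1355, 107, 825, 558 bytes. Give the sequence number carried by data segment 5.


The SYN occupies sequence number ISN = 60762, so the first data byte is ISN + 1 = 60763.
SEQ of data segment i = (ISN + 1) + sum of payload sizes of segments 1..i-1.
Segment 1: SEQ = 60763, payload = 316 bytes
Segment 2: SEQ = 61079, payload = 1355 bytes
Segment 3: SEQ = 62434, payload = 107 bytes
Segment 4: SEQ = 62541, payload = 825 bytes
Segment 5: SEQ = 63366, payload = 558 bytes
SEQ of segment 5 = 60763 + 316 + 1355 + 107 + 825 = 63366

63366


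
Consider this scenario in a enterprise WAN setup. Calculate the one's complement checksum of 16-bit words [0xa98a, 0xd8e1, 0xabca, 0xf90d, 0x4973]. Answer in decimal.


Given words: [0xa98a, 0xd8e1, 0xabca, 0xf90d, 0x4973]
Step 1: Sum all words
Raw sum = 43402 + 55521 + 43978 + 63757 + 18803 = 225461
Step 2: Fold carry: (28853 + 3) = 28856
One's complement = ~28856 & 0xFFFF = 36679

36679


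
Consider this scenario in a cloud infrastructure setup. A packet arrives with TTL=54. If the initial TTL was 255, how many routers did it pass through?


Given: initial TTL = 255, received TTL = 54
Hops = initial TTL - received TTL
Hops = 255 - 54 = 201

201


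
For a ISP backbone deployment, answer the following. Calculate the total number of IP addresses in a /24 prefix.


Given: CIDR prefix /24
Host bits = 32 - 24 = 8
Total addresses = 2^8 = 256

256


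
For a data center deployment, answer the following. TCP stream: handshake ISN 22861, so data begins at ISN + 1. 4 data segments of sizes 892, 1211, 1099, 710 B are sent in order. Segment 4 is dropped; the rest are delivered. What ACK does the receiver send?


SYN uses sequence number 22861; first data byte = ISN + 1 = 22862.
Segment 1: SEQ = 22862, len = 892 B, covers [22862, 23753]
Segment 2: SEQ = 23754, len = 1211 B, covers [23754, 24964]
Segment 3: SEQ = 24965, len = 1099 B, covers [24965, 26063]
Segment 4: SEQ = 26064, len = 710 B, covers [26064, 26773] [LOST]
In-order data received: bytes [22862, 26063] (segments 1..3).
Segment 4 missing -> gap begins at byte 26064.
Cumulative ACK = next expected in-order byte = 22862 + 892 + 1211 + 1099 = 26064

26064


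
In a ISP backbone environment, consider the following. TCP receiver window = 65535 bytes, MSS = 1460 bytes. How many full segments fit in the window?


Given: RWND = 65535 bytes, MSS = 1460 bytes
Full segments = floor(RWND / MSS)
Full segments = floor(65535 / 1460)
Full segments = floor(44.887) = 44

44


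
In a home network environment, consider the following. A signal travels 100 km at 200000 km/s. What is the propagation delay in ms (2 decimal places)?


Given: distance = 100 km, speed = 200000 km/s
Delay = distance / speed = 100 / 200000 seconds
Delay in ms = 100 * 1000 / 200000
Delay = 0.5000 ms
Rounded to 2 dp = 0.50 ms

0.50


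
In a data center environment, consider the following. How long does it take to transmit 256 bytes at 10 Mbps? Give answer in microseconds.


Given: packet = 256 bytes, bandwidth = 10 Mbps
Packet in bits = 256 * 8 = 2048 bits
Bandwidth = 10 * 10^6 = 10000000 bps
Time = 2048 / 10000000 seconds
Time in us = 2048 * 10^6 / 10000000 = 204.8

204.8


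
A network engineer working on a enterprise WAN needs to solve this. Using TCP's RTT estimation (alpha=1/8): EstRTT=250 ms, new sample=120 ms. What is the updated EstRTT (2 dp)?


Given: EstRTT = 250 ms, SampleRTT = 120 ms, alpha = 1/8
New EstRTT = (1 - alpha) * EstRTT + alpha * SampleRTT
(7/8) * 250 = 218.75
(1/8) * 120 = 15
New EstRTT = 218.75 + 15 = 233.75 ms -> 233.75 ms (2 dp)

233.75


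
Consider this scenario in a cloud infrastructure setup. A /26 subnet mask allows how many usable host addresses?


Given: subnet mask /26
Host bits = 32 - 26 = 6
Total addresses = 2^6 = 64
Usable hosts = 64 - 2 (network + broadcast) = 62

62


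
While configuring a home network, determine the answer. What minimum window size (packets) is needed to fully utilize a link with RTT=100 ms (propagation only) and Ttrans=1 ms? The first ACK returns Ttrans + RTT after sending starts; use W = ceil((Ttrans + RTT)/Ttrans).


Given: Ttrans = 1 ms, RTT = 100 ms (= 2 * Tprop, Tprop = 50 ms)
Time until first ACK returns = Ttrans + RTT = 1 + 100 = 101 ms
Need W * Ttrans >= Ttrans + RTT  ->  W >= (Ttrans + RTT) / Ttrans
(Ttrans + RTT) / Ttrans = 101 / 1 = 101
W_min = ceil(101) = 101

101


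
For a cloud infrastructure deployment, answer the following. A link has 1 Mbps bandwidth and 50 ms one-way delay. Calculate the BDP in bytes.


Given: bandwidth = 1 Mbps, delay = 50 ms
BDP in bits = 1 * 10^6 * 50 / 1000
BDP in bits = 50000
BDP in bytes = 50000 / 8 = 6250

6250


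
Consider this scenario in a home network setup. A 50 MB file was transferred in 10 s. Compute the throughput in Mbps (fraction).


Given: file = 50 MB, time = 10 s
File in Mb = 50 * 8 = 400 Mb
Throughput = 400 / 10 Mbps
Throughput = 40 Mbps

40


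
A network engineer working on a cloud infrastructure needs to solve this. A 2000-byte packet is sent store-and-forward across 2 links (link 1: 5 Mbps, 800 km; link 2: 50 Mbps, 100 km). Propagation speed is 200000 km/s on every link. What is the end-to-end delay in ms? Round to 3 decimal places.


Packet = 2000 bytes = 16000 bits. Store-and-forward: sum (t_trans + t_prop) per link.
Link 1: t_trans = 16000/(5*10^6) s = 3.2000 ms; t_prop = 800/200000 s = 4.0000 ms; subtotal = 7.2000 ms
Link 2: t_trans = 16000/(50*10^6) s = 0.3200 ms; t_prop = 100/200000 s = 0.5000 ms; subtotal = 0.8200 ms
End-to-end = 7.2000 + 0.8200 = 8.0200 ms -> 8.020 ms (3 dp)

8.020


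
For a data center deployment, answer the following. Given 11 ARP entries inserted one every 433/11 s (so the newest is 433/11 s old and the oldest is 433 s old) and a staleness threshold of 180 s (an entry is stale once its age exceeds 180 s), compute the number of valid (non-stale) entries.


Ages are k * 433/11 s for k = 1..11 (spacing = 39.3636 s).
Entry k is valid iff k * 433/11 <= 180 iff k <= 11 * 180 / 433 = 4.5727
n_valid = floor(4.5727) = 4
(n_stale = 11 - 4 = 7)

4


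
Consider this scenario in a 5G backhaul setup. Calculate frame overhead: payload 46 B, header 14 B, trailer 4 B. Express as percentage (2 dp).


Given: payload = 46 B, header = 14 B, trailer = 4 B
Overhead bytes = header + trailer = 14 + 4 = 18
Total frame = payload + overhead = 46 + 18 = 64
Overhead % = 18 / 64 * 100 = 28.1250% -> 28.13% (2 dp)

28.13


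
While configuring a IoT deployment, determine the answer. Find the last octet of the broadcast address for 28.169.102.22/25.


Given: IP = 28.169.102.22, prefix = /25
Host bits = 32 - 25 = 7
Network last octet = 22 AND mask = 0
Host part size = 2^7 - 1 = 127
Broadcast last octet = 0 OR 127 = 127

127


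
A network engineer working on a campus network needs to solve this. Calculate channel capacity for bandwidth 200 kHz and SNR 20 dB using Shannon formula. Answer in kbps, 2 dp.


Given: B = 200 kHz, SNR = 20 dB
SNR linear = 10^(20/10) = 100
1 + SNR = 101
log2(101) = 6.6582114828
C = 200 * 1000 * 6.6582114828 = 1331642.2966 bps
C = 1331.642297 kbps -> 1331.64 kbps (2 dp)

1331.64


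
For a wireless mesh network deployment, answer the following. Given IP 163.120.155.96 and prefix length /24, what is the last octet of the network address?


Given: IP = 163.120.155.96, prefix = /24
Subnet mask = 255.255.255.0
Last octet of IP: 96
Last octet of mask: 0
Network last octet = 96 AND 0 = 0

0


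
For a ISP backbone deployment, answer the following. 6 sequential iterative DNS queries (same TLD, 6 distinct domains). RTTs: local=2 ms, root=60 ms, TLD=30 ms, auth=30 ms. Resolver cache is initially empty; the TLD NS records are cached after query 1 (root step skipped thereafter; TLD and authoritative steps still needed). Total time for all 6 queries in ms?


Lookup 1 (cold cache): local + root + TLD + auth = 2 + 60 + 30 + 30 = 122 ms
Lookups 2..6 (TLD NS cached -> skip root; new domain -> still ask TLD and auth): local + TLD + auth = 2 + 30 + 30 = 62 ms each
Remaining 5 lookups: 5 * 62 = 310 ms
Total = 122 + 310 = 432 ms

432


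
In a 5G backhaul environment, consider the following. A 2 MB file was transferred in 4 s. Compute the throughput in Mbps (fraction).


Given: file = 2 MB, time = 4 s
File in Mb = 2 * 8 = 16 Mb
Throughput = 16 / 4 Mbps
Throughput = 4 Mbps

4


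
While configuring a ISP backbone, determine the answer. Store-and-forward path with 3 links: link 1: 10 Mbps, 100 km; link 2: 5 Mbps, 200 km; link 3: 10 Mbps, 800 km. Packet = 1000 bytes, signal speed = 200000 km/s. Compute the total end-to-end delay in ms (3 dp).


Packet = 1000 bytes = 8000 bits. Store-and-forward: sum (t_trans + t_prop) per link.
Link 1: t_trans = 8000/(10*10^6) s = 0.8000 ms; t_prop = 100/200000 s = 0.5000 ms; subtotal = 1.3000 ms
Link 2: t_trans = 8000/(5*10^6) s = 1.6000 ms; t_prop = 200/200000 s = 1.0000 ms; subtotal = 2.6000 ms
Link 3: t_trans = 8000/(10*10^6) s = 0.8000 ms; t_prop = 800/200000 s = 4.0000 ms; subtotal = 4.8000 ms
End-to-end = 1.3000 + 2.6000 + 4.8000 = 8.7000 ms -> 8.700 ms (3 dp)

8.700


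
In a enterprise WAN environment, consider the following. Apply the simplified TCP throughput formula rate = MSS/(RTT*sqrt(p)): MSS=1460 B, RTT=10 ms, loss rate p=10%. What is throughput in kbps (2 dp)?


Given: MSS = 1460 bytes, RTT = 10 ms, loss = 10%
RTT in seconds = 10 / 1000 = 0.01
Loss rate = 10% = 0.1
sqrt(loss) = sqrt(0.1) = 0.316227766017
Throughput (bytes/s) = 1460 / (0.01 * 0.316227766017) = 461692.5384
Throughput (kbps) = 461692.5384 * 8 / 1000 = 3693.540307 -> 3693.54 kbps (2 dp)

3693.54


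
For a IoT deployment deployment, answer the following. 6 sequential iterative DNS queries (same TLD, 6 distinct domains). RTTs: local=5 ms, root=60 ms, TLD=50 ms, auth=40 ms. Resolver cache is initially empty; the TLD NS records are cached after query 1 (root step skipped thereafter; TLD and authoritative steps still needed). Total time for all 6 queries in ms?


Lookup 1 (cold cache): local + root + TLD + auth = 5 + 60 + 50 + 40 = 155 ms
Lookups 2..6 (TLD NS cached -> skip root; new domain -> still ask TLD and auth): local + TLD + auth = 5 + 50 + 40 = 95 ms each
Remaining 5 lookups: 5 * 95 = 475 ms
Total = 155 + 475 = 630 ms

630


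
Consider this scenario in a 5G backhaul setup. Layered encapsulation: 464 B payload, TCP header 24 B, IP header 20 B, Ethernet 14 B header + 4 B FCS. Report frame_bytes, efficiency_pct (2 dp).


TCP segment = 464 + 24 = 488 B
IP packet = 488 + 20 = 508 B
Ethernet frame = 508 + 14 + 4 = 526 B
Efficiency = app / frame = 464 / 526 = 0.882129 = 88.2129% -> 88.21% (2 dp)

526, 88.21


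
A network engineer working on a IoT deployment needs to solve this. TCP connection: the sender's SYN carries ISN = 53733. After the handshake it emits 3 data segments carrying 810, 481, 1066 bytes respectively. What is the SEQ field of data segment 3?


The SYN occupies sequence number ISN = 53733, so the first data byte is ISN + 1 = 53734.
SEQ of data segment i = (ISN + 1) + sum of payload sizes of segments 1..i-1.
Segment 1: SEQ = 53734, payload = 810 bytes
Segment 2: SEQ = 54544, payload = 481 bytes
Segment 3: SEQ = 55025, payload = 1066 bytes
SEQ of segment 3 = 53734 + 810 + 481 = 55025

55025


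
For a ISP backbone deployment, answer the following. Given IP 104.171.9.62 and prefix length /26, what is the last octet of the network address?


Given: IP = 104.171.9.62, prefix = /26
Subnet mask = 255.255.255.192
Last octet of IP: 62
Last octet of mask: 192
Network last octet = 62 AND 192 = 0

0


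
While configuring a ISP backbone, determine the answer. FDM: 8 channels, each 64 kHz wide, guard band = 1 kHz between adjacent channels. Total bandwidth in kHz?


Given: 8 channels, 64 kHz each, guard = 1 kHz
Channel bandwidth = 8 * 64 = 512 kHz
Guard bands = 7 gaps * 1 kHz = 7 kHz
Total = 512 + 7 = 519 kHz

519


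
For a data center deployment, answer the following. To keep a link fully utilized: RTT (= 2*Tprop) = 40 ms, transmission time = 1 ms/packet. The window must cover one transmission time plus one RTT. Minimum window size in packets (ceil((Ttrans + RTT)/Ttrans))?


Given: Ttrans = 1 ms, RTT = 40 ms (= 2 * Tprop, Tprop = 20 ms)
Time until first ACK returns = Ttrans + RTT = 1 + 40 = 41 ms
Need W * Ttrans >= Ttrans + RTT  ->  W >= (Ttrans + RTT) / Ttrans
(Ttrans + RTT) / Ttrans = 41 / 1 = 41
W_min = ceil(41) = 41

41


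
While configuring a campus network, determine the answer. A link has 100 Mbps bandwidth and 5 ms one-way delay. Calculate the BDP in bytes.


Given: bandwidth = 100 Mbps, delay = 5 ms
BDP in bits = 100 * 10^6 * 5 / 1000
BDP in bits = 500000
BDP in bytes = 500000 / 8 = 62500

62500


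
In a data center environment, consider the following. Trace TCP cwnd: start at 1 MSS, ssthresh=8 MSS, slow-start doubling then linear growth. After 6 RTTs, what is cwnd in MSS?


RTT 0: cwnd = 1 MSS (initial)
RTT 1: cwnd = 2 MSS (slow start, doubled)
RTT 2: cwnd = 4 MSS (slow start, doubled)
RTT 3: cwnd = 8 MSS (slow start, doubled)
RTT 4: cwnd = 9 MSS (congestion avoidance, +1)
RTT 5: cwnd = 10 MSS (congestion avoidance, +1)
RTT 6: cwnd = 11 MSS (congestion avoidance, +1)

11


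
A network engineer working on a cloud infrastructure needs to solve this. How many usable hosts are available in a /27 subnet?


Given: subnet mask /27
Host bits = 32 - 27 = 5
Total addresses = 2^5 = 32
Usable hosts = 32 - 2 (network + broadcast) = 30

30


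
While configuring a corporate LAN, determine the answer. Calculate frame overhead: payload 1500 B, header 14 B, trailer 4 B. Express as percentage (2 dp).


Given: payload = 1500 B, header = 14 B, trailer = 4 B
Overhead bytes = header + trailer = 14 + 4 = 18
Total frame = payload + overhead = 1500 + 18 = 1518
Overhead % = 18 / 1518 * 100 = 1.1858% -> 1.19% (2 dp)

1.19


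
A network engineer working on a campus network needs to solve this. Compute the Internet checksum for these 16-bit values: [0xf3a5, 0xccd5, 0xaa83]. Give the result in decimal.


Given words: [0xf3a5, 0xccd5, 0xaa83]
Step 1: Sum all words
Raw sum = 62373 + 52437 + 43651 = 158461
Step 2: Fold carry: (27389 + 2) = 27391
One's complement = ~27391 & 0xFFFF = 38144

38144


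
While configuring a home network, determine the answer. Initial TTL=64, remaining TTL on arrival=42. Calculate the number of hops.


Given: initial TTL = 64, received TTL = 42
Hops = initial TTL - received TTL
Hops = 64 - 42 = 22

22


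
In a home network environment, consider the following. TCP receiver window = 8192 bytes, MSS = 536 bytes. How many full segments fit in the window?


Given: RWND = 8192 bytes, MSS = 536 bytes
Full segments = floor(RWND / MSS)
Full segments = floor(8192 / 536)
Full segments = floor(15.2836) = 15

15


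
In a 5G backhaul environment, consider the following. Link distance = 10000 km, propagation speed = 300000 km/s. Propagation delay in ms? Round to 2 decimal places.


Given: distance = 10000 km, speed = 300000 km/s
Delay = distance / speed = 10000 / 300000 seconds
Delay in ms = 10000 * 1000 / 300000
Delay = 33.3333 ms
Rounded to 2 dp = 33.33 ms

33.33


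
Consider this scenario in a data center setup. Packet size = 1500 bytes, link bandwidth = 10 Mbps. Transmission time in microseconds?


Given: packet = 1500 bytes, bandwidth = 10 Mbps
Packet in bits = 1500 * 8 = 12000 bits
Bandwidth = 10 * 10^6 = 10000000 bps
Time = 12000 / 10000000 seconds
Time in us = 12000 * 10^6 / 10000000 = 1200

1200


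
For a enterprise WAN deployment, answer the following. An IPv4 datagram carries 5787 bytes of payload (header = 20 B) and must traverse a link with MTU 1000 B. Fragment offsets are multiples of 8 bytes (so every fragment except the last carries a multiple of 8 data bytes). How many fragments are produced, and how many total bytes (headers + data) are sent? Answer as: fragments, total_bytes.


Max data per non-final fragment = floor((MTU - header)/8)*8 = floor((1000 - 20)/8)*8 = floor(980/8)*8 = 976 B
Final fragment needs no 8-byte alignment: it can carry up to MTU - header = 980 B
Non-final fragments needed = ceil((payload - 980) / 976) = ceil(4807/976) = ceil(4.9252) = 5
Number of fragments = 5 + 1 = 6
Fragment sizes (data): 5 * 976 B + 907 B (last, 907 <= 980 OK)
Total bytes sent = payload + n_frags * header = 5787 + 6*20 = 5787 + 120 = 5907 B

6, 5907


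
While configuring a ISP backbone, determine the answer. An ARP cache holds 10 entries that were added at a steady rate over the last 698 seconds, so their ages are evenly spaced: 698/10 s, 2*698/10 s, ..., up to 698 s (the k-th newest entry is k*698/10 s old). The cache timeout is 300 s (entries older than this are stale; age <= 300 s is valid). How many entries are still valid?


Ages are k * 698/10 s for k = 1..10 (spacing = 69.8000 s).
Entry k is valid iff k * 698/10 <= 300 iff k <= 10 * 300 / 698 = 4.2980
n_valid = floor(4.2980) = 4
(n_stale = 10 - 4 = 6)

4


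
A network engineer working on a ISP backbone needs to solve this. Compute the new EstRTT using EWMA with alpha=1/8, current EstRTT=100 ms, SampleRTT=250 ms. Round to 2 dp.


Given: EstRTT = 100 ms, SampleRTT = 250 ms, alpha = 1/8
New EstRTT = (1 - alpha) * EstRTT + alpha * SampleRTT
(7/8) * 100 = 87.5
(1/8) * 250 = 31.25
New EstRTT = 87.5 + 31.25 = 118.75 ms -> 118.75 ms (2 dp)

118.75


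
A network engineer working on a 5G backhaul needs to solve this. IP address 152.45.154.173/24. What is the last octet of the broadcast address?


Given: IP = 152.45.154.173, prefix = /24
Host bits = 32 - 24 = 8
Network last octet = 173 AND mask = 0
Host part size = 2^8 - 1 = 255
Broadcast last octet = 0 OR 255 = 255

255


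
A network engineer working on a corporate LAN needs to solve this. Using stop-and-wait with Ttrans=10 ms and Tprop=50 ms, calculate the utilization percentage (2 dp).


Given: Ttrans = 10 ms, Tprop = 50 ms
RTT = 2 * Tprop = 2 * 50 = 100 ms
U = Ttrans / (Ttrans + RTT)
U = 10 / (10 + 100)
U = 10 / 110 = 0.090909
U% = 9.09%

9.09


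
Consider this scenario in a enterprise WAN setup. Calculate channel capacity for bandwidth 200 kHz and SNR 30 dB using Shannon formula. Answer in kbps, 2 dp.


Given: B = 200 kHz, SNR = 30 dB
SNR linear = 10^(30/10) = 1000
1 + SNR = 1001
log2(1001) = 9.9672262588
C = 200 * 1000 * 9.9672262588 = 1993445.2518 bps
C = 1993.445252 kbps -> 1993.45 kbps (2 dp)

1993.45
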